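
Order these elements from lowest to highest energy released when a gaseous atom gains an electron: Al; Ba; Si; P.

Ba < Al < P < Si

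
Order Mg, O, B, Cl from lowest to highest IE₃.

B < Cl < O < Mg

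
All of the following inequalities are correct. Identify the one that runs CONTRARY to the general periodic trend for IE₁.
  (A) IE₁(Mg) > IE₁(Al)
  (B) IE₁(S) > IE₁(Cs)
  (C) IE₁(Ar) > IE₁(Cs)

The general trend: IE₁ increases across a period and decreases down a group.
(A) Mg (period 3, group 2) vs Al (period 3, group 13): the stated order contradicts the simple trend.
(B) S (period 3, group 16) vs Cs (period 6, group 1): the stated order agrees with the simple trend.
(C) Ar (period 3, group 18) vs Cs (period 6, group 1): the stated order agrees with the simple trend.
The exception is (A): Al's single 3p electron is easier to remove than one from Mg's filled 3s².

(A)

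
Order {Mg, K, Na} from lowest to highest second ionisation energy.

After 1 electron has been removed, what remains? Mg⁺ still has 1 valence electron; K⁺ is the bare [Ar] core; Na⁺ is the bare [Ne] core.
Breaking into a closed-shell core is much more expensive than removing a leftover valence electron — K and Na have the largest IE_2 here.
Approximate IE_2 values (kJ/mol): Mg 1451, K 3052, Na 4562.
Overall IE_2 order: Mg < K < Na.

Mg, K, Na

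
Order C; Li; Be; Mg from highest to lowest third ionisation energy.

The third ionization energy removes an electron from the +2 ion. For each element: C²⁺ still has 2 valence electrons; Li²⁺ is already 1 electron into the core; Be²⁺ is the bare [He] core; Mg²⁺ is the bare [Ne] core.
Breaking into a closed-shell core is much more expensive than removing a leftover valence electron — Mg, Li and Be have the largest IE_3 here.
Approximate IE_3 values (kJ/mol): C 4620, Li 11815, Be 14849, Mg 7733.
Overall IE_3 order: C < Mg < Li < Be.

Be > Li > Mg > C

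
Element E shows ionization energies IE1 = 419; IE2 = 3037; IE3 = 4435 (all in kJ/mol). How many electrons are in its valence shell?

1

Look for the largest jump between consecutive ionization energies: IE2/IE1 ≈ 7.2, far larger than any earlier ratio.
That jump marks the point where a core electron is being removed. So the atom has 1 valence electron.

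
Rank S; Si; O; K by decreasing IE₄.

O, K, S, Si

Consider each +3 ion: S³⁺ still has 3 valence electrons; Si³⁺ still has 1 valence electron; O³⁺ still has 3 valence electrons; K³⁺ is already 2 electrons into the core.
Usually core removal costs more than valence removal, but here the competition is close: a tightly held n=2 valence electron can cost more to remove than an n=3 core electron, so the actual values have to decide it.
Valence configurations: S³⁺ [Ne]3s²3p¹, Si³⁺ [Ne]3s¹, O³⁺ [He]2s²2p¹.
The numbers (kJ/mol): S 4556, Si 4356, O 7469, K 5877.
Overall IE_4 order: Si < S < K < O.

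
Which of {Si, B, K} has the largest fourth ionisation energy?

B

The fourth ionization energy removes an electron from the +3 ion. For each element: Si³⁺ still has 1 valence electron; B³⁺ is the bare [He] core; K³⁺ is already 2 electrons into the core.
Pulling an electron out of a noble-gas core costs far more than removing a remaining valence electron, so K and B sit at the high end of IE_4.
Approximate IE_4 values (kJ/mol): Si 4356, B 25026, K 5877.
Hence IE_4: Si < K < B.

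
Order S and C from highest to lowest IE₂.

C > S

Consider each +1 ion: S⁺ still has 5 valence electrons; C⁺ still has 3 valence electrons.
All are still removing valence electrons, so compare the +1 ions as you would atoms: IE_2 generally rises across a period (higher Z_eff) and falls down a group (larger shell), subject to the usual subshell exceptions.
Valence configurations: S⁺ [Ne]3s²3p³, C⁺ [He]2s²2p¹.
Tabulated IE_2 (kJ/mol): S 2252, C 2353.
Hence IE_2: S < C.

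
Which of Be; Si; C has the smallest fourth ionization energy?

Si

IE_4 is the cost of taking one more electron from the +3 cation: Be³⁺ is already 1 electron into the core; Si³⁺ still has 1 valence electron; C³⁺ still has 1 valence electron.
Pulling an electron out of a noble-gas core costs far more than removing a remaining valence electron, so Be sits at the high end of IE_4.
Valence configurations: Si³⁺ [Ne]3s¹, C³⁺ [He]2s¹.
The numbers (kJ/mol): Be 21007, Si 4356, C 6223.
So the fourth ionization energies run Si < C < Be.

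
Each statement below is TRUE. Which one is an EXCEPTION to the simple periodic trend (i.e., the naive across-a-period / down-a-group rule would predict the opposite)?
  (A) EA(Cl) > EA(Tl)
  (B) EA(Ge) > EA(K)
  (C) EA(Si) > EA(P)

(C)

The general trend: electron affinity increases across a period and decreases down a group.
(A) Cl (period 3, group 17) vs Tl (period 6, group 13): the stated order agrees with the simple trend.
(B) Ge (period 4, group 14) vs K (period 4, group 1): the stated order agrees with the simple trend.
(C) Si (period 3, group 14) vs P (period 3, group 15): the stated order contradicts the simple trend.
The exception is (C): adding an electron to P's half-filled 3p³ is unfavourable, so Si (3p²) has the more exothermic EA.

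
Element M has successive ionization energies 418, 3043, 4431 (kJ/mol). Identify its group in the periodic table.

Group 1

Look for the largest jump between consecutive ionization energies: IE2/IE1 ≈ 7.3, far larger than any earlier ratio.
That jump marks the point where a core electron is being removed. So the atom has 1 valence electron.
A main-group element with 1 valence electron is in group 1.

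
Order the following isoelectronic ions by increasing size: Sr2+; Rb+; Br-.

All of these have 36 electrons, so size is governed by nuclear charge alone: the more protons, the stronger the pull on the same electron cloud, and the smaller the ion.
Nuclear charges: Sr2+ (Z=38), Rb+ (Z=37), Br- (Z=35).
Smallest to largest: Sr2+ < Rb+ < Br-.

Sr2+, Rb+, Br-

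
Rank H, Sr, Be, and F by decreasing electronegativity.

F, H, Be, Sr

H is in period 1, group 1; Be is in period 2, group 2; F is in period 2, group 17; Sr is in period 5, group 2.
Atoms toward the upper right of the periodic table pull bonding electrons most strongly.
These span different periods and groups, so the two trends combine.
Be > Sr: they share group 2; the group trend gives Be the larger value.
H > Be: the two effects oppose for this pair; the down-group effect wins (2.20 vs 1.57).
F > H: the two effects oppose for this pair; the across-period effect wins (3.98 vs 2.20).
Approximate values (Pauling): H 2.20, Be 1.57, F 3.98, Sr 0.95.
So from highest to lowest: F > H > Be > Sr.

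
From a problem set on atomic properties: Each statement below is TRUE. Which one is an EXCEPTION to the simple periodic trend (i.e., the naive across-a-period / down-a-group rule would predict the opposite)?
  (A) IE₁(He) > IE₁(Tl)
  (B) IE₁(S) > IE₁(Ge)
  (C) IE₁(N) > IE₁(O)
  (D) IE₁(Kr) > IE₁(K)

(C)

The general trend: first ionization energy increases across a period and decreases down a group.
(A) He (period 1, group 18) vs Tl (period 6, group 13): the stated order agrees with the simple trend.
(B) S (period 3, group 16) vs Ge (period 4, group 14): the stated order agrees with the simple trend.
(C) N (period 2, group 15) vs O (period 2, group 16): the stated order contradicts the simple trend.
(D) Kr (period 4, group 18) vs K (period 4, group 1): the stated order agrees with the simple trend.
The exception is (C): pairing an electron in O's 2p⁴ costs repulsion energy, so O ionizes more easily than half-filled N (2p³).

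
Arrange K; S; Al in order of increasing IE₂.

Al < S < K

Consider each +1 ion: K⁺ is the bare [Ar] core; S⁺ still has 5 valence electrons; Al⁺ still has 2 valence electrons.
Core electrons are held far more tightly than valence electrons, so K tops the IE_2 order.
Valence configurations: S⁺ [Ne]3s²3p³, Al⁺ [Ne]3s².
Approximate IE_2 values (kJ/mol): K 3052, S 2252, Al 1817.
Overall IE_2 order: Al < S < K.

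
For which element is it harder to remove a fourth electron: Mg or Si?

Mg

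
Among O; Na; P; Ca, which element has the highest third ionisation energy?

Na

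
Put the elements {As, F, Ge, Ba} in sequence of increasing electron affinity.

Ba < As < Ge < F

Electron affinity generally becomes more exothermic across a period toward the halogens and less exothermic down a group.
Neither a single period nor a single group — weigh both effects.
As > Ba: relative to Ba, both the across-period and down-group shifts push As's electron affinity up.
Ge > As: this pair runs against the simple trend — see the exception note.
F > Ge: both effects reinforce here, so F is clearly the higher of the two.
Note the exception: Ge has a higher electron affinity than As, contrary to the simple trend — adding an electron to As's half-filled 4p³ is unfavourable, so Ge (4p²) has the more exothermic EA.
For reference (kJ/mol): F 328, Ge 119, As 78, Ba 14.
So from lowest to highest: Ba < As < Ge < F.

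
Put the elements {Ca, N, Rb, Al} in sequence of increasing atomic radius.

N, Al, Ca, Rb

N is in period 2, group 15; Al is in period 3, group 13; Ca is in period 4, group 2; Rb is in period 5, group 1.
Radius decreases left→right (rising Z_eff, same n) and increases top→bottom (higher n).
These span different periods and groups, so the two trends combine.
Al > N: relative to N, both the across-period and down-group shifts push Al's atomic radius up.
Ca > Al: both effects reinforce here, so Ca is clearly the larger of the two.
Rb > Ca: relative to Ca, both the across-period and down-group shifts push Rb's atomic radius up.
Approximate values (pm): N 71, Al 126, Ca 171, Rb 210.
So from smallest to largest: N < Al < Ca < Rb.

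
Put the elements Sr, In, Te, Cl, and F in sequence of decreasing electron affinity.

F is in period 2, group 17; Cl is in period 3, group 17; Sr is in period 5, group 2; In is in period 5, group 13; Te is in period 5, group 16.
Atoms with high Z_eff and room in the valence shell (especially the halogens) have the most exothermic electron affinities.
Neither a single period nor a single group — weigh both effects.
In > Sr: both are in period 5; the period trend gives In the larger value.
Te > In: both are in period 5; the period trend gives Te the larger value.
F > Te: both effects reinforce here, so F is clearly the higher of the two.
Cl > F: this pair runs against the simple trend — see the exception note.
Note the exception: Cl has a higher electron affinity than F, contrary to the simple trend — F's small 2p subshell makes the incoming electron feel strong e⁻–e⁻ repulsion, so Cl actually releases more energy on gaining an electron.
Tabulated electron affinity (kJ/mol): F 328, Cl 349, Sr 5, In 29, Te 190.
So from highest to lowest: Cl > F > Te > In > Sr.

Cl > F > Te > In > Sr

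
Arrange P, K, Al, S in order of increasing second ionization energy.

Al, P, S, K

The second ionization energy removes an electron from the +1 ion. For each element: P⁺ still has 4 valence electrons; K⁺ is the bare [Ar] core; Al⁺ still has 2 valence electrons; S⁺ still has 5 valence electrons.
Core electrons are held far more tightly than valence electrons, so K tops the IE_2 order.
Valence configurations: P⁺ [Ne]3s²3p², Al⁺ [Ne]3s², S⁺ [Ne]3s²3p³.
Approximate IE_2 values (kJ/mol): P 1907, K 3052, Al 1817, S 2252.
Hence IE_2: Al < P < S < K.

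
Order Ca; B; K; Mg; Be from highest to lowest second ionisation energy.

After 1 electron has been removed, what remains? Ca⁺ still has 1 valence electron; B⁺ still has 2 valence electrons; K⁺ is the bare [Ar] core; Mg⁺ still has 1 valence electron; Be⁺ still has 1 valence electron.
Pulling an electron out of a noble-gas core costs far more than removing a remaining valence electron, so K sits at the high end of IE_2.
Valence configurations: Ca⁺ [Ar]4s¹, B⁺ [He]2s², Mg⁺ [Ne]3s¹, Be⁺ [He]2s¹.
Approximate IE_2 values (kJ/mol): Ca 1145, B 2427, K 3052, Mg 1451, Be 1757.
So the second ionization energies run Ca < Mg < Be < B < K.

K, B, Be, Mg, Ca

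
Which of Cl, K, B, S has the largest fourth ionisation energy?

B

The fourth ionization energy removes an electron from the +3 ion. For each element: Cl³⁺ still has 4 valence electrons; K³⁺ is already 2 electrons into the core; B³⁺ is the bare [He] core; S³⁺ still has 3 valence electrons.
Pulling an electron out of a noble-gas core costs far more than removing a remaining valence electron, so K and B sit at the high end of IE_4.
Valence configurations: Cl³⁺ [Ne]3s²3p², S³⁺ [Ne]3s²3p¹.
Tabulated IE_4 (kJ/mol): Cl 5159, K 5877, B 25026, S 4556.
Overall IE_4 order: S < Cl < K < B.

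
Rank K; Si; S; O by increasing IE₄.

Consider each +3 ion: K³⁺ is already 2 electrons into the core; Si³⁺ still has 1 valence electron; S³⁺ still has 3 valence electrons; O³⁺ still has 3 valence electrons.
Usually core removal costs more than valence removal, but here the competition is close: a tightly held n=2 valence electron can cost more to remove than an n=3 core electron, so the actual values have to decide it.
Valence configurations: Si³⁺ [Ne]3s¹, S³⁺ [Ne]3s²3p¹, O³⁺ [He]2s²2p¹.
Tabulated IE_4 (kJ/mol): K 5877, Si 4356, S 4556, O 7469.
Overall IE_4 order: Si < S < K < O.

Si, S, K, O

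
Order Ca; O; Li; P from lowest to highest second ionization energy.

Ca < P < O < Li

The second ionization energy removes an electron from the +1 ion. For each element: Ca⁺ still has 1 valence electron; O⁺ still has 5 valence electrons; Li⁺ is the bare [He] core; P⁺ still has 4 valence electrons.
Breaking into a closed-shell core is much more expensive than removing a leftover valence electron — Li has the largest IE_2 here.
Valence configurations: Ca⁺ [Ar]4s¹, O⁺ [He]2s²2p³, P⁺ [Ne]3s²3p².
Tabulated IE_2 (kJ/mol): Ca 1145, O 3388, Li 7298, P 1907.
Hence IE_2: Ca < P < O < Li.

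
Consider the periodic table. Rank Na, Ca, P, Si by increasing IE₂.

Ca, Si, P, Na

Consider each +1 ion: Na⁺ is the bare [Ne] core; Ca⁺ still has 1 valence electron; P⁺ still has 4 valence electrons; Si⁺ still has 3 valence electrons.
Breaking into a closed-shell core is much more expensive than removing a leftover valence electron — Na has the largest IE_2 here.
Valence configurations: Ca⁺ [Ar]4s¹, P⁺ [Ne]3s²3p², Si⁺ [Ne]3s²3p¹.
The numbers (kJ/mol): Na 4562, Ca 1145, P 1907, Si 1577.
Overall IE_2 order: Ca < Si < P < Na.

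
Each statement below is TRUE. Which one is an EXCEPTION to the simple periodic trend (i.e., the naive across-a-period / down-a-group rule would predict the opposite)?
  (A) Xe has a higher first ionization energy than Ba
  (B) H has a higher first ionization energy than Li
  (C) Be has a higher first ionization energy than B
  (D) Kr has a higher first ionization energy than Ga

(C)

The general trend: first ionization energy increases across a period and decreases down a group.
(A) Xe (period 5, group 18) vs Ba (period 6, group 2): the stated order agrees with the simple trend.
(B) H (period 1, group 1) vs Li (period 2, group 1): the stated order agrees with the simple trend.
(C) Be (period 2, group 2) vs B (period 2, group 13): the stated order contradicts the simple trend.
(D) Kr (period 4, group 18) vs Ga (period 4, group 13): the stated order agrees with the simple trend.
The exception is (C): removing B's lone 2p electron is easier than breaking Be's filled 2s².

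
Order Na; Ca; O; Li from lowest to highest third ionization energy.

Ca < O < Na < Li

IE_3 is the cost of taking one more electron from the +2 cation: Na²⁺ is already 1 electron into the core; Ca²⁺ is the bare [Ar] core; O²⁺ still has 4 valence electrons; Li²⁺ is already 1 electron into the core.
Usually core removal costs more than valence removal, but here the competition is close: a tightly held n=2 valence electron can cost more to remove than an n=3 core electron, so the actual values have to decide it.
The numbers (kJ/mol): Na 6910, Ca 4912, O 5300, Li 11815.
Overall IE_3 order: Ca < O < Na < Li.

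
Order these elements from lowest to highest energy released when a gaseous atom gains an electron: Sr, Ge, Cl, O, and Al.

O is in period 2, group 16; Al is in period 3, group 13; Cl is in period 3, group 17; Ge is in period 4, group 14; Sr is in period 5, group 2.
Electron affinity generally becomes more exothermic across a period toward the halogens and less exothermic down a group.
Here both period and group differ, so the two effects have to be weighed against each other.
Al > Sr: relative to Sr, both the across-period and down-group shifts push Al's electron affinity up.
Ge > Al: the two effects oppose for this pair; the across-period effect wins (119 vs 42 kJ/mol).
O > Ge: relative to Ge, both the across-period and down-group shifts push O's electron affinity up.
Cl > O: period and group pull opposite ways; the across-period shift dominates (349 vs 141 kJ/mol).
Approximate values (kJ/mol): O 141, Al 42, Cl 349, Ge 119, Sr 5.
So from lowest to highest: Sr < Al < Ge < O < Cl.

Sr, Al, Ge, O, Cl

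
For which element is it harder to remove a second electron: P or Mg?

P

Consider each +1 ion: P⁺ still has 4 valence electrons; Mg⁺ still has 1 valence electron.
All are still removing valence electrons, so compare the +1 ions as you would atoms: IE_2 generally rises across a period (higher Z_eff) and falls down a group (larger shell), subject to the usual subshell exceptions.
Valence configurations: P⁺ [Ne]3s²3p², Mg⁺ [Ne]3s¹.
Approximate IE_2 values (kJ/mol): P 1907, Mg 1451.
So the second ionization energies run Mg < P.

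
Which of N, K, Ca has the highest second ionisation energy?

K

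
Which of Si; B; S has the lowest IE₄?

Consider each +3 ion: Si³⁺ still has 1 valence electron; B³⁺ is the bare [He] core; S³⁺ still has 3 valence electrons.
Pulling an electron out of a noble-gas core costs far more than removing a remaining valence electron, so B sits at the high end of IE_4.
Valence configurations: Si³⁺ [Ne]3s¹, S³⁺ [Ne]3s²3p¹.
The numbers (kJ/mol): Si 4356, B 25026, S 4556.
Putting it together, IE_4: Si < S < B.

Si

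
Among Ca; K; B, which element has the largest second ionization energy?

After 1 electron has been removed, what remains? Ca⁺ still has 1 valence electron; K⁺ is the bare [Ar] core; B⁺ still has 2 valence electrons.
Breaking into a closed-shell core is much more expensive than removing a leftover valence electron — K has the largest IE_2 here.
Valence configurations: Ca⁺ [Ar]4s¹, B⁺ [He]2s².
The numbers (kJ/mol): Ca 1145, K 3052, B 2427.
Overall IE_2 order: Ca < B < K.

K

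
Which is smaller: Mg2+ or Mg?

Mg2+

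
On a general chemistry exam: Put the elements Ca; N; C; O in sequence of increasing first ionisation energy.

Removing the outermost electron gets harder across a period and easier down a group.
These span different periods and groups, so the two trends combine.
C > Ca: relative to Ca, both the across-period and down-group shifts push C's first ionization energy up.
O > C: O lies to the right of C in period 2, so the across-period effect alone puts O higher.
N > O: this pair runs against the simple trend — see the exception note.
Note the exception: N has a higher first ionization energy than O, contrary to the simple trend — pairing an electron in O's 2p⁴ costs repulsion energy, so O ionizes more easily than half-filled N (2p³).
Tabulated first ionization energy (kJ/mol): C 1086, N 1402, O 1314, Ca 590.
So from lowest to highest: Ca < C < O < N.

Ca, C, O, N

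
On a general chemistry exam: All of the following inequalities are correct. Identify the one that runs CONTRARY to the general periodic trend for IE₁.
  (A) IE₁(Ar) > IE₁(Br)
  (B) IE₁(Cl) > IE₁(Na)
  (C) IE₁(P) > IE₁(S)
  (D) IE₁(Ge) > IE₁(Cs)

(C)

The general trend: IE₁ increases across a period and decreases down a group.
(A) Ar (period 3, group 18) vs Br (period 4, group 17): the stated order agrees with the simple trend.
(B) Cl (period 3, group 17) vs Na (period 3, group 1): the stated order agrees with the simple trend.
(C) P (period 3, group 15) vs S (period 3, group 16): the stated order contradicts the simple trend.
(D) Ge (period 4, group 14) vs Cs (period 6, group 1): the stated order agrees with the simple trend.
The exception is (C): S (3p⁴) ionizes more easily than half-filled P (3p³) because the paired 3p electron in S is pushed out by e⁻–e⁻ repulsion.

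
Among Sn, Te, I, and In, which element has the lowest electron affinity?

In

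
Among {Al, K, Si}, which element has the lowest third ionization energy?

Al

The third ionization energy removes an electron from the +2 ion. For each element: Al²⁺ still has 1 valence electron; K²⁺ is already 1 electron into the core; Si²⁺ still has 2 valence electrons.
Breaking into a closed-shell core is much more expensive than removing a leftover valence electron — K has the largest IE_3 here.
Valence configurations: Al²⁺ [Ne]3s¹, Si²⁺ [Ne]3s².
Approximate IE_3 values (kJ/mol): Al 2745, K 4420, Si 3232.
Hence IE_3: Al < Si < K.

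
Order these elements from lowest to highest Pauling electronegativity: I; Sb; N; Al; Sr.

N is in period 2, group 15; Al is in period 3, group 13; Sr is in period 5, group 2; Sb is in period 5, group 15; I is in period 5, group 17.
Atoms toward the upper right of the periodic table pull bonding electrons most strongly.
These span different periods and groups, so the two trends combine.
Al > Sr: both effects reinforce here, so Al is clearly the higher of the two.
Sb > Al: period and group pull opposite ways; the across-period shift dominates (2.05 vs 1.61).
I > Sb: both are in period 5; the period trend gives I the larger value.
N > I: period and group pull opposite ways; the down-group shift dominates (3.04 vs 2.66).
Tabulated electronegativity (Pauling): N 3.04, Al 1.61, Sr 0.95, Sb 2.05, I 2.66.
So from lowest to highest: Sr < Al < Sb < I < N.

Sr < Al < Sb < I < N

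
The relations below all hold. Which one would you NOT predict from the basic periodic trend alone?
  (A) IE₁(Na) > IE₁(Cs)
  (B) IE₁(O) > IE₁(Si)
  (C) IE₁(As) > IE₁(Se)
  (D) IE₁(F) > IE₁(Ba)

(C)

The general trend: first ionisation energy increases across a period and decreases down a group.
(A) Na (period 3, group 1) vs Cs (period 6, group 1): the stated order agrees with the simple trend.
(B) O (period 2, group 16) vs Si (period 3, group 14): the stated order agrees with the simple trend.
(C) As (period 4, group 15) vs Se (period 4, group 16): the stated order contradicts the simple trend.
(D) F (period 2, group 17) vs Ba (period 6, group 2): the stated order agrees with the simple trend.
The exception is (C): Se (4p⁴) ionizes more easily than half-filled As (4p³).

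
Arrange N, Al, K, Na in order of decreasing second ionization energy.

The second ionization energy removes an electron from the +1 ion. For each element: N⁺ still has 4 valence electrons; Al⁺ still has 2 valence electrons; K⁺ is the bare [Ar] core; Na⁺ is the bare [Ne] core.
Core electrons are held far more tightly than valence electrons, so K and Na top the IE_2 order.
Valence configurations: N⁺ [He]2s²2p², Al⁺ [Ne]3s².
Approximate IE_2 values (kJ/mol): N 2856, Al 1817, K 3052, Na 4562.
Overall IE_2 order: Al < N < K < Na.

Na, K, N, Al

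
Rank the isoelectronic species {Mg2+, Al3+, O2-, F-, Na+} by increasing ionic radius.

Al3+ < Mg2+ < Na+ < F- < O2-

All of these have 10 electrons, so size is governed by nuclear charge alone: the more protons, the stronger the pull on the same electron cloud, and the smaller the ion.
Nuclear charges: Al3+ (Z=13), Mg2+ (Z=12), Na+ (Z=11), F- (Z=9), O2- (Z=8).
Smallest to largest: Al3+ < Mg2+ < Na+ < F- < O2-.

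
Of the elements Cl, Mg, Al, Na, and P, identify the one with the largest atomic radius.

Na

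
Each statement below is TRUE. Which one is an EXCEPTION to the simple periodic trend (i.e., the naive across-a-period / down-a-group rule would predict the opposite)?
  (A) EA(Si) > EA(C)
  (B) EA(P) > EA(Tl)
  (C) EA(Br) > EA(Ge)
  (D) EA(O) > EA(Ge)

The general trend: electron affinity increases across a period and decreases down a group.
(A) Si (period 3, group 14) vs C (period 2, group 14): the stated order contradicts the simple trend.
(B) P (period 3, group 15) vs Tl (period 6, group 13): the stated order agrees with the simple trend.
(C) Br (period 4, group 17) vs Ge (period 4, group 14): the stated order agrees with the simple trend.
(D) O (period 2, group 16) vs Ge (period 4, group 14): the stated order agrees with the simple trend.
The exception is (A): Si's larger, more diffuse 3p orbitals accept an added electron slightly more readily than C's compact 2p.

(A)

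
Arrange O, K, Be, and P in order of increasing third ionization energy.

P < K < O < Be

After 2 electrons have been removed, what remains? O²⁺ still has 4 valence electrons; K²⁺ is already 1 electron into the core; Be²⁺ is the bare [He] core; P²⁺ still has 3 valence electrons.
Usually core removal costs more than valence removal, but here the competition is close: a tightly held n=2 valence electron can cost more to remove than an n=3 core electron, so the actual values have to decide it.
Valence configurations: O²⁺ [He]2s²2p², P²⁺ [Ne]3s²3p¹.
Approximate IE_3 values (kJ/mol): O 5300, K 4420, Be 14849, P 2914.
Putting it together, IE_3: P < K < O < Be.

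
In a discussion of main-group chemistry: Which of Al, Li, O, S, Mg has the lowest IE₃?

IE_3 is the cost of taking one more electron from the +2 cation: Al²⁺ still has 1 valence electron; Li²⁺ is already 1 electron into the core; O²⁺ still has 4 valence electrons; S²⁺ still has 4 valence electrons; Mg²⁺ is the bare [Ne] core.
Pulling an electron out of a noble-gas core costs far more than removing a remaining valence electron, so Mg and Li sit at the high end of IE_3.
Valence configurations: Al²⁺ [Ne]3s¹, O²⁺ [He]2s²2p², S²⁺ [Ne]3s²3p².
The numbers (kJ/mol): Al 2745, Li 11815, O 5300, S 3357, Mg 7733.
Overall IE_3 order: Al < S < O < Mg < Li.

Al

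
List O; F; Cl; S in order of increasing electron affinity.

Atoms with high Z_eff and room in the valence shell (especially the halogens) have the most exothermic electron affinities.
Neither a single period nor a single group — weigh both effects.
S > O: this pair runs against the simple trend — see the exception note.
F > S: both effects reinforce here, so F is clearly the higher of the two.
Cl > F: this pair runs against the simple trend — see the exception note.
Note the exception: S has a higher electron affinity than O, contrary to the simple trend — the compact 2p subshell of O repels the added electron more than S's larger 3p does.
Note the exception: Cl has a higher electron affinity than F, contrary to the simple trend — F's small 2p subshell makes the incoming electron feel strong e⁻–e⁻ repulsion, so Cl actually releases more energy on gaining an electron.
Tabulated electron affinity (kJ/mol): O 141, F 328, S 200, Cl 349.
So from lowest to highest: O < S < F < Cl.

O, S, F, Cl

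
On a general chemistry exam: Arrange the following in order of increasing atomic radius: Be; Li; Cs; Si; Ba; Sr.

Be < Si < Li < Sr < Ba < Cs

Li is in period 2, group 1; Be is in period 2, group 2; Si is in period 3, group 14; Sr is in period 5, group 2; Cs is in period 6, group 1; Ba is in period 6, group 2.
Atomic radius shrinks across a period as nuclear charge pulls the same shell inward, and grows down a group as new shells are added.
These span different periods and groups, so the two trends combine.
Si > Be: period and group pull opposite ways; the down-group shift dominates (116 vs 102 pm).
Li > Si: period and group pull opposite ways; the across-period shift dominates (133 vs 116 pm).
Sr > Li: the two effects oppose for this pair; the down-group effect wins (185 vs 133 pm).
Ba > Sr: they share group 2; the group trend gives Ba the larger value.
Cs > Ba: both are in period 6; the period trend gives Cs the larger value.
Approximate values (pm): Li 133, Be 102, Si 116, Sr 185, Cs 232, Ba 196.
So from smallest to largest: Be < Si < Li < Sr < Ba < Cs.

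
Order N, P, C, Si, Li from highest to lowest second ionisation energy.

Li, N, C, P, Si

The second ionization energy removes an electron from the +1 ion. For each element: N⁺ still has 4 valence electrons; P⁺ still has 4 valence electrons; C⁺ still has 3 valence electrons; Si⁺ still has 3 valence electrons; Li⁺ is the bare [He] core.
Core electrons are held far more tightly than valence electrons, so Li tops the IE_2 order.
Valence configurations: N⁺ [He]2s²2p², P⁺ [Ne]3s²3p², C⁺ [He]2s²2p¹, Si⁺ [Ne]3s²3p¹.
Tabulated IE_2 (kJ/mol): N 2856, P 1907, C 2353, Si 1577, Li 7298.
Putting it together, IE_2: Si < P < C < N < Li.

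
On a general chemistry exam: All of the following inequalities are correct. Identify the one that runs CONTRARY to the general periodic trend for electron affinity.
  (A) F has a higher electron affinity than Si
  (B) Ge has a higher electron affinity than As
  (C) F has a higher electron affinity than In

The general trend: electron affinity increases across a period and decreases down a group.
(A) F (period 2, group 17) vs Si (period 3, group 14): the stated order agrees with the simple trend.
(B) Ge (period 4, group 14) vs As (period 4, group 15): the stated order contradicts the simple trend.
(C) F (period 2, group 17) vs In (period 5, group 13): the stated order agrees with the simple trend.
The exception is (B): adding an electron to As's half-filled 4p³ is unfavourable, so Ge (4p²) has the more exothermic EA.

(B)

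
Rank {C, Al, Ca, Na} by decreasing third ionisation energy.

Consider each +2 ion: C²⁺ still has 2 valence electrons; Al²⁺ still has 1 valence electron; Ca²⁺ is the bare [Ar] core; Na²⁺ is already 1 electron into the core.
Core electrons are held far more tightly than valence electrons, so Ca and Na top the IE_3 order.
Valence configurations: C²⁺ [He]2s², Al²⁺ [Ne]3s¹.
The numbers (kJ/mol): C 4620, Al 2745, Ca 4912, Na 6910.
So the third ionization energies run Al < C < Ca < Na.

Na > Ca > C > Al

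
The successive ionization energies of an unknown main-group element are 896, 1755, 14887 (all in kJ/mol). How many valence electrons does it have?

2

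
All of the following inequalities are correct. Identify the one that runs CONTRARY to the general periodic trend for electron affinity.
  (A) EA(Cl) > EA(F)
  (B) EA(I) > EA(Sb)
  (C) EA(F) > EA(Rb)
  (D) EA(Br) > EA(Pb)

(A)

The general trend: electron affinity increases across a period and decreases down a group.
(A) Cl (period 3, group 17) vs F (period 2, group 17): the stated order contradicts the simple trend.
(B) I (period 5, group 17) vs Sb (period 5, group 15): the stated order agrees with the simple trend.
(C) F (period 2, group 17) vs Rb (period 5, group 1): the stated order agrees with the simple trend.
(D) Br (period 4, group 17) vs Pb (period 6, group 14): the stated order agrees with the simple trend.
The exception is (A): F's small 2p subshell makes the incoming electron feel strong e⁻–e⁻ repulsion, so Cl actually releases more energy on gaining an electron.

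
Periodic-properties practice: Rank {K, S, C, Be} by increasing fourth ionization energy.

The fourth ionization energy removes an electron from the +3 ion. For each element: K³⁺ is already 2 electrons into the core; S³⁺ still has 3 valence electrons; C³⁺ still has 1 valence electron; Be³⁺ is already 1 electron into the core.
Usually core removal costs more than valence removal, but here the competition is close: a tightly held n=2 valence electron can cost more to remove than an n=3 core electron, so the actual values have to decide it.
Valence configurations: S³⁺ [Ne]3s²3p¹, C³⁺ [He]2s¹.
Approximate IE_4 values (kJ/mol): K 5877, S 4556, C 6223, Be 21007.
So the fourth ionization energies run S < K < C < Be.

S < K < C < Be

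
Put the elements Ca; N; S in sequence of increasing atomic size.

N is in period 2, group 15; S is in period 3, group 16; Ca is in period 4, group 2.
Radius decreases left→right (rising Z_eff, same n) and increases top→bottom (higher n).
These span different periods and groups, so the two trends combine.
S > N: period and group pull opposite ways; the down-group shift dominates (103 vs 71 pm).
Ca > S: relative to S, both the across-period and down-group shifts push Ca's atomic radius up.
Tabulated atomic radius (pm): N 71, S 103, Ca 171.
So from smallest to largest: N < S < Ca.

N < S < Ca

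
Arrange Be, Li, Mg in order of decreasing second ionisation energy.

After 1 electron has been removed, what remains? Be⁺ still has 1 valence electron; Li⁺ is the bare [He] core; Mg⁺ still has 1 valence electron.
Breaking into a closed-shell core is much more expensive than removing a leftover valence electron — Li has the largest IE_2 here.
Valence configurations: Be⁺ [He]2s¹, Mg⁺ [Ne]3s¹.
Approximate IE_2 values (kJ/mol): Be 1757, Li 7298, Mg 1451.
Hence IE_2: Mg < Be < Li.

Li > Be > Mg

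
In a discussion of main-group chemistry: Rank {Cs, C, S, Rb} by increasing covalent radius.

C < S < Rb < Cs

C is in period 2, group 14; S is in period 3, group 16; Rb is in period 5, group 1; Cs is in period 6, group 1.
Radius decreases left→right (rising Z_eff, same n) and increases top→bottom (higher n).
These span different periods and groups, so the two trends combine.
S > C: the two effects oppose for this pair; the down-group effect wins (103 vs 75 pm).
Rb > S: both effects reinforce here, so Rb is clearly the larger of the two.
Cs > Rb: Cs sits below Rb in group 1, so the down-group effect alone puts Cs larger.
For reference (pm): C 75, S 103, Rb 210, Cs 232.
So from smallest to largest: C < S < Rb < Cs.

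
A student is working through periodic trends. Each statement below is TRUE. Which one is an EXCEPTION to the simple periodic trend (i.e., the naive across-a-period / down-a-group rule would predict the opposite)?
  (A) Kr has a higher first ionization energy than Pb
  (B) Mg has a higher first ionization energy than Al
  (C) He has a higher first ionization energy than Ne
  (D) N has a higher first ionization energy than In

(B)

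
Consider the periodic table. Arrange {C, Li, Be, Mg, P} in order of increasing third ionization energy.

P, C, Mg, Li, Be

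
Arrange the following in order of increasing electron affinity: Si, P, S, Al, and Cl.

Al is in period 3, group 13; Si is in period 3, group 14; P is in period 3, group 15; S is in period 3, group 16; Cl is in period 3, group 17.
Electron affinity generally becomes more exothermic across a period toward the halogens and less exothermic down a group.
All lie in period 3; the across-period trend (electron affinity increases left to right) applies, with the exception below.
Note the exception: Si has a higher electron affinity than P, contrary to the simple trend — adding an electron to P's half-filled 3p³ is unfavourable, so Si (3p²) has the more exothermic EA.
Approximate values (kJ/mol): Al 42, Si 134, P 72, S 200, Cl 349.
So from lowest to highest: Al < P < Si < S < Cl.

Al < P < Si < S < Cl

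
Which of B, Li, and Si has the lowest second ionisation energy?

The second ionization energy removes an electron from the +1 ion. For each element: B⁺ still has 2 valence electrons; Li⁺ is the bare [He] core; Si⁺ still has 3 valence electrons.
Breaking into a closed-shell core is much more expensive than removing a leftover valence electron — Li has the largest IE_2 here.
Valence configurations: B⁺ [He]2s², Si⁺ [Ne]3s²3p¹.
Tabulated IE_2 (kJ/mol): B 2427, Li 7298, Si 1577.
So the second ionization energies run Si < B < Li.

Si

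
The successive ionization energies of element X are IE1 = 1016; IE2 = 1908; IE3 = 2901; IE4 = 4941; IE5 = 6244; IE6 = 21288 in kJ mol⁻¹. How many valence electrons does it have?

5

Look for the largest jump between consecutive ionization energies: IE6/IE5 ≈ 3.4, far larger than any earlier ratio.
That jump marks the point where a core electron is being removed. So the atom has 5 valence electrons.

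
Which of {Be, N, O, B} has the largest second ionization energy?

O

After 1 electron has been removed, what remains? Be⁺ still has 1 valence electron; N⁺ still has 4 valence electrons; O⁺ still has 5 valence electrons; B⁺ still has 2 valence electrons.
All are still removing valence electrons, so compare the +1 ions as you would atoms: IE_2 generally rises across a period (higher Z_eff) and falls down a group (larger shell), subject to the usual subshell exceptions.
Valence configurations: Be⁺ [He]2s¹, N⁺ [He]2s²2p², O⁺ [He]2s²2p³, B⁺ [He]2s².
Tabulated IE_2 (kJ/mol): Be 1757, N 2856, O 3388, B 2427.
Putting it together, IE_2: Be < B < N < O.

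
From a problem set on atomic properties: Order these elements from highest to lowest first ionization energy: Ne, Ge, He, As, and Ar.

He > Ne > Ar > As > Ge

He is in period 1, group 18; Ne is in period 2, group 18; Ar is in period 3, group 18; Ge is in period 4, group 14; As is in period 4, group 15.
Removing the outermost electron gets harder across a period and easier down a group.
Here both period and group differ, so the two effects have to be weighed against each other.
As > Ge: both are in period 4; the period trend gives As the larger value.
Ar > As: both effects reinforce here, so Ar is clearly the higher of the two.
Ne > Ar: they share group 18; the group trend gives Ne the larger value.
He > Ne: they share group 18; the group trend gives He the larger value.
Tabulated first ionization energy (kJ/mol): He 2372, Ne 2081, Ar 1521, Ge 762, As 947.
So from highest to lowest: He > Ne > Ar > As > Ge.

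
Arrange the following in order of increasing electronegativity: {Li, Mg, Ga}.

Atoms toward the upper right of the periodic table pull bonding electrons most strongly.
A diagonal step moves right (one effect) and down (the opposite effect) at once.
Mg > Li: the two effects oppose for this pair; the across-period effect wins (1.31 vs 0.98).
Ga > Mg: period and group pull opposite ways; the across-period shift dominates (1.81 vs 1.31).
Tabulated electronegativity (Pauling): Li 0.98, Mg 1.31, Ga 1.81.
So from lowest to highest: Li < Mg < Ga.

Li < Mg < Ga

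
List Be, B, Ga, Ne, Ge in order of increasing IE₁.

Be is in period 2, group 2; B is in period 2, group 13; Ne is in period 2, group 18; Ga is in period 4, group 13; Ge is in period 4, group 14.
IE₁ increases left→right with effective nuclear charge and decreases top→bottom as the valence shell moves farther out.
Neither a single period nor a single group — weigh both effects.
Ge > Ga: Ge lies to the right of Ga in period 4, so the across-period effect alone puts Ge higher.
B > Ge: the two effects oppose for this pair; the down-group effect wins (801 vs 762 kJ/mol).
Be > B: this pair runs against the simple trend — see the exception note.
Ne > Be: both are in period 2; the period trend gives Ne the larger value.
Note the exception: Be has a higher first ionization energy than B, contrary to the simple trend — removing B's lone 2p electron is easier than breaking Be's filled 2s².
Approximate values (kJ/mol): Be 900, B 801, Ne 2081, Ga 579, Ge 762.
So from lowest to highest: Ga < Ge < B < Be < Ne.

Ga < Ge < B < Be < Ne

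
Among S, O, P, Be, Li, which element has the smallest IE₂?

IE_2 is the cost of taking one more electron from the +1 cation: S⁺ still has 5 valence electrons; O⁺ still has 5 valence electrons; P⁺ still has 4 valence electrons; Be⁺ still has 1 valence electron; Li⁺ is the bare [He] core.
Core electrons are held far more tightly than valence electrons, so Li tops the IE_2 order.
Valence configurations: S⁺ [Ne]3s²3p³, O⁺ [He]2s²2p³, P⁺ [Ne]3s²3p², Be⁺ [He]2s¹.
Approximate IE_2 values (kJ/mol): S 2252, O 3388, P 1907, Be 1757, Li 7298.
Hence IE_2: Be < P < S < O < Li.

Be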